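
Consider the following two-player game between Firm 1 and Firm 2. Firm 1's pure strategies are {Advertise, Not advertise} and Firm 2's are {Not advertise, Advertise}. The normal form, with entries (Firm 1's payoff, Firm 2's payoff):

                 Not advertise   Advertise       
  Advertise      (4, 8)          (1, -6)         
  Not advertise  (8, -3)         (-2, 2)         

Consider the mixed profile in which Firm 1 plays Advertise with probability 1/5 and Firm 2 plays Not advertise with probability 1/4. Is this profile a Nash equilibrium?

No

Given Firm 1's mix p = 1/5, Firm 2's payoff from Not advertise is -4/5 but from Advertise is 2/5. Firm 2 strictly prefers Advertise, so Firm 2 would not mix.
So the proposed profile is not a Nash equilibrium.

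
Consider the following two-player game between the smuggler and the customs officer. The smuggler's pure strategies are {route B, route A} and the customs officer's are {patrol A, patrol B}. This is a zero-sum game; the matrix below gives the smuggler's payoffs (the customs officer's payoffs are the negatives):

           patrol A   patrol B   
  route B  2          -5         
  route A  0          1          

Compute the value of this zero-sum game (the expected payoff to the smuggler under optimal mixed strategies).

The customs officer's mix must leave the smuggler indifferent between route B and route A.
  the smuggler's payoff to route B: q·2 + (1−q)·(-5) = 7q - 5
  the smuggler's payoff to route A: q·0 + (1−q)·1 = -q + 1
  7q - 5 = -q + 1  ⇒  8q = 6  ⇒  q = 3/4.
The value is the smuggler's expected payoff against this mix (using route B): (3/4)·2 + (1/4)·(-5) = 1/4.

v = 1/4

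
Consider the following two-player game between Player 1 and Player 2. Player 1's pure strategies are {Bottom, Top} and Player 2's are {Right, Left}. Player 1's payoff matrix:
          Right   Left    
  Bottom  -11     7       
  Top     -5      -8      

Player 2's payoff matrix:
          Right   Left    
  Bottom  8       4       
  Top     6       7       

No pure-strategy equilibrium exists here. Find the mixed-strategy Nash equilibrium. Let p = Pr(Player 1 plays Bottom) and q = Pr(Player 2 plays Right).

p = 1/5, q = 5/7

Player 1's mix must leave Player 2 indifferent between Right and Left.
  Player 2's payoff from Right: p·8 + (1−p)·6 = 2p + 6
  Player 2's payoff from Left: p·4 + (1−p)·7 = -3p + 7
  2p + 6 = -3p + 7  ⇒  5p = 1  ⇒  p = 1/5.
Player 2's mix must leave Player 1 indifferent between Bottom and Top.
  Player 1's expected payoff from Bottom: q·(-11) + (1−q)·7 = -18q + 7
  Player 1's expected payoff from Top: q·(-5) + (1−q)·(-8) = 3q - 8
  -18q + 7 = 3q - 8  ⇒  -21q = -15  ⇒  q = 5/7.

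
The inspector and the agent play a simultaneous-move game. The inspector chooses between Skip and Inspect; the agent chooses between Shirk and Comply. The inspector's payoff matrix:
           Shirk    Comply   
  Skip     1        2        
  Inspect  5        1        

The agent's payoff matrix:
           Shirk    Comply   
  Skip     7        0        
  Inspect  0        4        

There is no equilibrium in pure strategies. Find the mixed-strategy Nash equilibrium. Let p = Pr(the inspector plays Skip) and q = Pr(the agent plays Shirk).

p = 4/11, q = 1/5

In a mixed equilibrium the agent is indifferent between Shirk and Comply; this condition fixes p.
  the agent's expected payoff from Shirk: p·7 + (1−p)·0 = 7p
  the agent's expected payoff from Comply: p·0 + (1−p)·4 = -4p + 4
  7p = -4p + 4  ⇒  11p = 4  ⇒  p = 4/11.
In a mixed equilibrium the inspector is indifferent between Skip and Inspect; this condition fixes q.
  the inspector's payoff from Skip: q·1 + (1−q)·2 = -q + 2
  the inspector's payoff from Inspect: q·5 + (1−q)·1 = 4q + 1
  -q + 2 = 4q + 1  ⇒  -5q = -1  ⇒  q = 1/5.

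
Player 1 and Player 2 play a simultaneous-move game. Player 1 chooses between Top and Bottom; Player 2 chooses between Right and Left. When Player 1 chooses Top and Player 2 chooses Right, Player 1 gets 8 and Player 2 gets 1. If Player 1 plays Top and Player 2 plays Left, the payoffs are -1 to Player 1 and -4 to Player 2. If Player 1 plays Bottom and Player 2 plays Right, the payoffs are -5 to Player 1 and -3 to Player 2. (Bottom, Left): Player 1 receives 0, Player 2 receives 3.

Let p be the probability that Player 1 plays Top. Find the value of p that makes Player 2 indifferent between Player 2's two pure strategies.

For Player 2 to be willing to mix, Player 2 must be indifferent between Right and Left, which pins down Player 1's mix.
  Player 2's payoff from Right: p·1 + (1−p)·(-3) = 4p - 3
  Player 2's payoff from Left: p·(-4) + (1−p)·3 = -7p + 3
  4p - 3 = -7p + 3  ⇒  11p = 6  ⇒  p = 6/11.

p = 6/11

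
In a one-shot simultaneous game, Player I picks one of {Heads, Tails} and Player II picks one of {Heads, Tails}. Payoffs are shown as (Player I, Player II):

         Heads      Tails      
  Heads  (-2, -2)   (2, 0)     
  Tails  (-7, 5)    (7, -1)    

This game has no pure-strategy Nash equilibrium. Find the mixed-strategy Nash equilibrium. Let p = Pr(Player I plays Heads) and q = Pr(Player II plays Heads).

Player II's indifference between Heads and Tails determines Player I's mixing probability p:
  Player II's payoff to Heads: p·(-2) + (1−p)·5 = -7p + 5
  Player II's payoff to Tails: p·0 + (1−p)·(-1) = p - 1
  -7p + 5 = p - 1  ⇒  -8p = -6  ⇒  p = 3/4.
In a mixed equilibrium Player I is indifferent between Heads and Tails; this condition fixes q.
  Player I's payoff from Heads: q·(-2) + (1−q)·2 = -4q + 2
  Player I's payoff from Tails: q·(-7) + (1−q)·7 = -14q + 7
  -4q + 2 = -14q + 7  ⇒  10q = 5  ⇒  q = 1/2.

p = 3/4, q = 1/2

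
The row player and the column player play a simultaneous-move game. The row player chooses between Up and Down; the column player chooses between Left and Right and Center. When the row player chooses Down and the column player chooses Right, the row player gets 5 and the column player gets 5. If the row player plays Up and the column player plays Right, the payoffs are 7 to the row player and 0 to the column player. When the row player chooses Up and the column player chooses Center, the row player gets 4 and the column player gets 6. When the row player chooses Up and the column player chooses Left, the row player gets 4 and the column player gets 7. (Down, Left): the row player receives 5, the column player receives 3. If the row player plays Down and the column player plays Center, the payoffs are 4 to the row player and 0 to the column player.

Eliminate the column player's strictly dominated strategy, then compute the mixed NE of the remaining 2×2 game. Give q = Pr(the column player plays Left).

The column player's strategy Center is strictly dominated by Left: 7 > 6 and 3 > 0. Eliminate Center.
The row player's indifference between Up and Down determines the column player's mixing probability q:
  the row player's expected payoff from Up: q·4 + (1−q)·7 = -3q + 7
  the row player's expected payoff from Down: q·5 + (1−q)·5 = 5
  -3q + 7 = 5  ⇒  -3q = -2  ⇒  q = 2/3.

q = 2/3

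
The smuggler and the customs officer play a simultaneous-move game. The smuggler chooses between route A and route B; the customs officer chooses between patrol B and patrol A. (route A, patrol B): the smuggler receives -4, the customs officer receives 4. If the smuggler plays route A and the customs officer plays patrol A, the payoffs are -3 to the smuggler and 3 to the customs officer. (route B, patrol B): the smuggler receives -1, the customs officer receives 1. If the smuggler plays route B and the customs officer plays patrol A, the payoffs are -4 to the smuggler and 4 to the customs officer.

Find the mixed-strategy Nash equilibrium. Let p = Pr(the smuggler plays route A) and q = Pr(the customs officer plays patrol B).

Set the customs officer's expected payoff from patrol B equal to that from patrol A:
  the customs officer's expected payoff from patrol B: p·4 + (1−p)·1 = 3p + 1
  the customs officer's expected payoff from patrol A: p·3 + (1−p)·4 = -p + 4
  3p + 1 = -p + 4  ⇒  4p = 3  ⇒  p = 3/4.
Set the smuggler's expected payoff from route A equal to that from route B:
  the smuggler's expected payoff from route A: q·(-4) + (1−q)·(-3) = -q - 3
  the smuggler's expected payoff from route B: q·(-1) + (1−q)·(-4) = 3q - 4
  -q - 3 = 3q - 4  ⇒  -4q = -1  ⇒  q = 1/4.

p = 3/4, q = 1/4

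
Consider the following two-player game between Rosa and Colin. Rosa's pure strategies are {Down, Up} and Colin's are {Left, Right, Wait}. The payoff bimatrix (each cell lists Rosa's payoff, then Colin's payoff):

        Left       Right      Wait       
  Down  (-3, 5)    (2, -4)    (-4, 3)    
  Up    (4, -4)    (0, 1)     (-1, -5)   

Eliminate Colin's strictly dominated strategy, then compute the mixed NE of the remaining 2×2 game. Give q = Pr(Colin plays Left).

q = 2/9

Colin's strategy Wait is strictly dominated by Left: 5 > 3 and -4 > -5. Eliminate Wait.
Colin's mix must leave Rosa indifferent between Down and Up.
  Rosa's expected payoff from Down: q·(-3) + (1−q)·2 = -5q + 2
  Rosa's expected payoff from Up: q·4 + (1−q)·0 = 4q
  -5q + 2 = 4q  ⇒  -9q = -2  ⇒  q = 2/9.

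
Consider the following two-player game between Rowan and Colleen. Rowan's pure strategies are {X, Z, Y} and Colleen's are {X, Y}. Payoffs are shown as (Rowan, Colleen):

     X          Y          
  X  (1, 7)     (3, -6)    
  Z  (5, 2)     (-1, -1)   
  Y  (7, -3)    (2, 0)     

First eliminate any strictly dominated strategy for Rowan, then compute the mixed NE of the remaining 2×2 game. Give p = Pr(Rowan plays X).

p = 3/16

Rowan's strategy Z is strictly dominated by Y: 7 > 5 and 2 > -1. Eliminate Z.
For Colleen to be willing to mix, Colleen must be indifferent between X and Y, which pins down Rowan's mix.
  Colleen's payoff to X: p·7 + (1−p)·(-3) = 10p - 3
  Colleen's payoff to Y: p·(-6) + (1−p)·0 = -6p
  10p - 3 = -6p  ⇒  16p = 3  ⇒  p = 3/16.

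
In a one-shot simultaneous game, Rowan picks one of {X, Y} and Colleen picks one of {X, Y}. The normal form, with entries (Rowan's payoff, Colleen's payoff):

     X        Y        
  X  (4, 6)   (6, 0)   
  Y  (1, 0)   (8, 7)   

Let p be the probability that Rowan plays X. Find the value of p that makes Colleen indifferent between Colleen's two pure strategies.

p = 7/13

Rowan's mix must leave Colleen indifferent between X and Y.
  Colleen's payoff to X: p·6 + (1−p)·0 = 6p
  Colleen's payoff to Y: p·0 + (1−p)·7 = -7p + 7
  6p = -7p + 7  ⇒  13p = 7  ⇒  p = 7/13.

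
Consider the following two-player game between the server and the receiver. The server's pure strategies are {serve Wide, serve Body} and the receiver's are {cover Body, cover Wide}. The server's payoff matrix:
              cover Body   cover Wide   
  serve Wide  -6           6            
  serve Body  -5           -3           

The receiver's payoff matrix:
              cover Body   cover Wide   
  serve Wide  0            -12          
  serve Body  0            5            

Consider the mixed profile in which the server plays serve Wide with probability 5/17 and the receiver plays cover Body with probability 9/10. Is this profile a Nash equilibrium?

Check the receiver's indifference given the server's mix p = 5/17:
  payoff from cover Body = 0; payoff from cover Wide = 0 — equal.
Check the server's indifference given the receiver's mix q = 9/10:
  payoff from serve Wide = -24/5; payoff from serve Body = -24/5 — equal.
Both players are indifferent, so neither can profitably deviate.

Yes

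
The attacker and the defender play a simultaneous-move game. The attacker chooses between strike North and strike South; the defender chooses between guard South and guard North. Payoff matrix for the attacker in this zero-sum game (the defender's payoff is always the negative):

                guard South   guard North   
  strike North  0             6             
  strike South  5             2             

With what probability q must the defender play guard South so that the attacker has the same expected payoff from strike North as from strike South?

In a mixed equilibrium the attacker is indifferent between strike North and strike South; this condition fixes q.
  the attacker's payoff from strike North: q·0 + (1−q)·6 = -6q + 6
  the attacker's payoff from strike South: q·5 + (1−q)·2 = 3q + 2
  -6q + 6 = 3q + 2  ⇒  -9q = -4  ⇒  q = 4/9.

q = 4/9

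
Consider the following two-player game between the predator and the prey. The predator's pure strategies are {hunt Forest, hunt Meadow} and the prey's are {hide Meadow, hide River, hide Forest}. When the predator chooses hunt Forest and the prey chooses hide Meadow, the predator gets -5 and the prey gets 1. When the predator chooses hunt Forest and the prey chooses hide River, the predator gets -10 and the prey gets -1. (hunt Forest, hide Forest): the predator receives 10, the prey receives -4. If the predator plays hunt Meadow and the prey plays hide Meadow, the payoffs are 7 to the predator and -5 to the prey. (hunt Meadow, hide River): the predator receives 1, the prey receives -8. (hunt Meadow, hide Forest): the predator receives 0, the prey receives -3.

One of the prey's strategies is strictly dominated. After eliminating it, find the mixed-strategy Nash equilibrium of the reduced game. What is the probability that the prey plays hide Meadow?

The prey's strategy hide River is strictly dominated by hide Meadow: 1 > -1 and -5 > -8. Eliminate hide River.
Set the predator's expected payoff from hunt Forest equal to that from hunt Meadow:
  the predator's payoff to hunt Forest: q·(-5) + (1−q)·10 = -15q + 10
  the predator's payoff to hunt Meadow: q·7 + (1−q)·0 = 7q
  -15q + 10 = 7q  ⇒  -22q = -10  ⇒  q = 5/11.

q = 5/11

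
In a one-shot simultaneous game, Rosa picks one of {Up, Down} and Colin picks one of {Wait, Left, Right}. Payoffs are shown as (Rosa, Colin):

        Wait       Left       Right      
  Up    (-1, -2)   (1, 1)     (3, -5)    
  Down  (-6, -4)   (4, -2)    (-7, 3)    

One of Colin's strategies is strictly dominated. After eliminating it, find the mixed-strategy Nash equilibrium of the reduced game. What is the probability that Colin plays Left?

Colin's strategy Wait is strictly dominated by Left: 1 > -2 and -2 > -4. Eliminate Wait.
For Rosa to be willing to mix, Rosa must be indifferent between Up and Down, which pins down Colin's mix.
  Rosa's expected payoff from Up: q·1 + (1−q)·3 = -2q + 3
  Rosa's expected payoff from Down: q·4 + (1−q)·(-7) = 11q - 7
  -2q + 3 = 11q - 7  ⇒  -13q = -10  ⇒  q = 10/13.

q = 10/13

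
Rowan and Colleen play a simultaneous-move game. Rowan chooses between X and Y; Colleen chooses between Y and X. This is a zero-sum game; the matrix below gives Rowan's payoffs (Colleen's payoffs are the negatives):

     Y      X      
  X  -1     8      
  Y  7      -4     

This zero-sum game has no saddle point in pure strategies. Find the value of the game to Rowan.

v = 13/5

For Rowan to be willing to mix, Rowan must be indifferent between X and Y, which pins down Colleen's mix.
  Rowan's payoff from X: q·(-1) + (1−q)·8 = -9q + 8
  Rowan's payoff from Y: q·7 + (1−q)·(-4) = 11q - 4
  -9q + 8 = 11q - 4  ⇒  -20q = -12  ⇒  q = 3/5.
The value is Rowan's expected payoff against this mix (using X): (3/5)·(-1) + (2/5)·8 = 13/5.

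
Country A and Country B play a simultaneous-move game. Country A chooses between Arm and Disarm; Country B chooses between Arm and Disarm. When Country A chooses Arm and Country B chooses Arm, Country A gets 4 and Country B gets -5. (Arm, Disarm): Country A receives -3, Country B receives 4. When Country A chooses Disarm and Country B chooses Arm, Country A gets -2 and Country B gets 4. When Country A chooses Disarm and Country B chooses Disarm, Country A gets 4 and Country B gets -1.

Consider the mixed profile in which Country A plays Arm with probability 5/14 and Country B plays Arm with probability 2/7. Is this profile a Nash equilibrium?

No

Given Country B's mix q = 2/7, Country A's payoff from Arm is -1 but from Disarm is 16/7. Country A strictly prefers Disarm, so Country A would not mix.
So the proposed profile is not a Nash equilibrium.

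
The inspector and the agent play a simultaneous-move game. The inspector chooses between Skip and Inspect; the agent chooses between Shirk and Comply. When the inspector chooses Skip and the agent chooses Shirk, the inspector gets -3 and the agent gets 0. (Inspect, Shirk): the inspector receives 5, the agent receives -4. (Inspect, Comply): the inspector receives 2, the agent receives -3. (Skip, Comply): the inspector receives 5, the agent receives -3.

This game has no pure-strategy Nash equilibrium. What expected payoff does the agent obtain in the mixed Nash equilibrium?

-3

The agent's indifference between Shirk and Comply determines the inspector's mixing probability p:
  the agent's payoff to Shirk: p·0 + (1−p)·(-4) = 4p - 4
  the agent's payoff to Comply: p·(-3) + (1−p)·(-3) = -3
  4p - 4 = -3  ⇒  4p = 1  ⇒  p = 1/4.
At equilibrium the agent is indifferent across columns, so the agent's payoff equals the payoff from Shirk: (1/4)·0 + (3/4)·(-4) = -3.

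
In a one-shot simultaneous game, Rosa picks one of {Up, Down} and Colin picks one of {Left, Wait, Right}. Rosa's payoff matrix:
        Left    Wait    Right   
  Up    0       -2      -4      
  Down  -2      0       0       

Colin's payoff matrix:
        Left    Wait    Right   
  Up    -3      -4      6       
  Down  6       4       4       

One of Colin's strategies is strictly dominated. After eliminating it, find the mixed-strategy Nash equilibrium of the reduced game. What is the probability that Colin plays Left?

q = 2/3

Colin's strategy Wait is strictly dominated by Left: -3 > -4 and 6 > 4. Eliminate Wait.
Rosa's indifference between Up and Down determines Colin's mixing probability q:
  Rosa's expected payoff from Up: q·0 + (1−q)·(-4) = 4q - 4
  Rosa's expected payoff from Down: q·(-2) + (1−q)·0 = -2q
  4q - 4 = -2q  ⇒  6q = 4  ⇒  q = 2/3.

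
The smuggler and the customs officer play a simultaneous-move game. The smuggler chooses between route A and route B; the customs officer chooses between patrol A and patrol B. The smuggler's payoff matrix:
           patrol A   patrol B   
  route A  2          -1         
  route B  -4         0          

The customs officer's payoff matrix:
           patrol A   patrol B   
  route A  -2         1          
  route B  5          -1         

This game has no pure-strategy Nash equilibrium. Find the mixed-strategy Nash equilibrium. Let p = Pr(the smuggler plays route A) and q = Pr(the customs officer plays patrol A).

p = 2/3, q = 1/7

The customs officer's indifference between patrol A and patrol B determines the smuggler's mixing probability p:
  the customs officer's expected payoff from patrol A: p·(-2) + (1−p)·5 = -7p + 5
  the customs officer's expected payoff from patrol B: p·1 + (1−p)·(-1) = 2p - 1
  -7p + 5 = 2p - 1  ⇒  -9p = -6  ⇒  p = 2/3.
The customs officer's mix must leave the smuggler indifferent between route A and route B.
  the smuggler's expected payoff from route A: q·2 + (1−q)·(-1) = 3q - 1
  the smuggler's expected payoff from route B: q·(-4) + (1−q)·0 = -4q
  3q - 1 = -4q  ⇒  7q = 1  ⇒  q = 1/7.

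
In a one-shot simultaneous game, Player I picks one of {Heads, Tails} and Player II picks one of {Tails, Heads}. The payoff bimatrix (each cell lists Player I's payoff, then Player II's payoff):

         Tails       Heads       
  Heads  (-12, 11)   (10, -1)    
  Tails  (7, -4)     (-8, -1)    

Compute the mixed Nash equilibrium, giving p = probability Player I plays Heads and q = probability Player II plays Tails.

p = 1/5, q = 18/37

In a mixed equilibrium Player II is indifferent between Tails and Heads; this condition fixes p.
  Player II's payoff to Tails: p·11 + (1−p)·(-4) = 15p - 4
  Player II's payoff to Heads: p·(-1) + (1−p)·(-1) = -1
  15p - 4 = -1  ⇒  15p = 3  ⇒  p = 1/5.
Set Player I's expected payoff from Heads equal to that from Tails:
  Player I's expected payoff from Heads: q·(-12) + (1−q)·10 = -22q + 10
  Player I's expected payoff from Tails: q·7 + (1−q)·(-8) = 15q - 8
  -22q + 10 = 15q - 8  ⇒  -37q = -18  ⇒  q = 18/37.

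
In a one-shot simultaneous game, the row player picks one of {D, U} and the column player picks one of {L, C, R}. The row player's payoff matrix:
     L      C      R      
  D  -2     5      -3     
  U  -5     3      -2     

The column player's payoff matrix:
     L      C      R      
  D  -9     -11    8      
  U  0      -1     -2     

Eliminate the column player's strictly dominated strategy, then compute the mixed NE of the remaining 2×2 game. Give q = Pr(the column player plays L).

q = 1/4

The column player's strategy C is strictly dominated by L: -9 > -11 and 0 > -1. Eliminate C.
For the row player to be willing to mix, the row player must be indifferent between D and U, which pins down the column player's mix.
  the row player's payoff from D: q·(-2) + (1−q)·(-3) = q - 3
  the row player's payoff from U: q·(-5) + (1−q)·(-2) = -3q - 2
  q - 3 = -3q - 2  ⇒  4q = 1  ⇒  q = 1/4.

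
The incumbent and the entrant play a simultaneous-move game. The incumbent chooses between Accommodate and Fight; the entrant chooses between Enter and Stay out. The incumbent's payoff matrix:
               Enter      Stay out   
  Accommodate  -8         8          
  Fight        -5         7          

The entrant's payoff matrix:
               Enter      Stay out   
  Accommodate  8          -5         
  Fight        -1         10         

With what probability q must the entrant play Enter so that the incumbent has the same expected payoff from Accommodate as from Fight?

Set the incumbent's expected payoff from Accommodate equal to that from Fight:
  the incumbent's payoff from Accommodate: q·(-8) + (1−q)·8 = -16q + 8
  the incumbent's payoff from Fight: q·(-5) + (1−q)·7 = -12q + 7
  -16q + 8 = -12q + 7  ⇒  -4q = -1  ⇒  q = 1/4.

q = 1/4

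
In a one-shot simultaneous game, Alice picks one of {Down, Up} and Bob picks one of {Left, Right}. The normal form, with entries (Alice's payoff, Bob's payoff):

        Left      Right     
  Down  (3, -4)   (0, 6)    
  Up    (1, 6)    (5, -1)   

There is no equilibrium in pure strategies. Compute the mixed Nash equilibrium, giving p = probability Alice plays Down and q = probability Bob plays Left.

p = 7/17, q = 5/7

Set Bob's expected payoff from Left equal to that from Right:
  Bob's expected payoff from Left: p·(-4) + (1−p)·6 = -10p + 6
  Bob's expected payoff from Right: p·6 + (1−p)·(-1) = 7p - 1
  -10p + 6 = 7p - 1  ⇒  -17p = -7  ⇒  p = 7/17.
Set Alice's expected payoff from Down equal to that from Up:
  Alice's expected payoff from Down: q·3 + (1−q)·0 = 3q
  Alice's expected payoff from Up: q·1 + (1−q)·5 = -4q + 5
  3q = -4q + 5  ⇒  7q = 5  ⇒  q = 5/7.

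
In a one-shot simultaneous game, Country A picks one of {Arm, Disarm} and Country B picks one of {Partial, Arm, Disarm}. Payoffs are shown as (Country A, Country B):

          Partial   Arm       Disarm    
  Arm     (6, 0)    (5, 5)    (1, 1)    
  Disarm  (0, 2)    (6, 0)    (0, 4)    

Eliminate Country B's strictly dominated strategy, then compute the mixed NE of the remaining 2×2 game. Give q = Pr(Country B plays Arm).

Country B's strategy Partial is strictly dominated by Disarm: 1 > 0 and 4 > 2. Eliminate Partial.
For Country A to be willing to mix, Country A must be indifferent between Arm and Disarm, which pins down Country B's mix.
  Country A's payoff from Arm: q·5 + (1−q)·1 = 4q + 1
  Country A's payoff from Disarm: q·6 + (1−q)·0 = 6q
  4q + 1 = 6q  ⇒  -2q = -1  ⇒  q = 1/2.

q = 1/2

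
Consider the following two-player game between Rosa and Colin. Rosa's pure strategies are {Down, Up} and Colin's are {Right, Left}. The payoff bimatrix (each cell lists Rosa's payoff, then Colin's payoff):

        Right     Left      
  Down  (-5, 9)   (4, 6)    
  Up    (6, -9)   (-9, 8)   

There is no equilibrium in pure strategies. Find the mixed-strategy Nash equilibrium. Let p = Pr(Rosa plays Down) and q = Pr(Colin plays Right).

p = 17/20, q = 13/24

In a mixed equilibrium Colin is indifferent between Right and Left; this condition fixes p.
  Colin's payoff to Right: p·9 + (1−p)·(-9) = 18p - 9
  Colin's payoff to Left: p·6 + (1−p)·8 = -2p + 8
  18p - 9 = -2p + 8  ⇒  20p = 17  ⇒  p = 17/20.
Set Rosa's expected payoff from Down equal to that from Up:
  Rosa's expected payoff from Down: q·(-5) + (1−q)·4 = -9q + 4
  Rosa's expected payoff from Up: q·6 + (1−q)·(-9) = 15q - 9
  -9q + 4 = 15q - 9  ⇒  -24q = -13  ⇒  q = 13/24.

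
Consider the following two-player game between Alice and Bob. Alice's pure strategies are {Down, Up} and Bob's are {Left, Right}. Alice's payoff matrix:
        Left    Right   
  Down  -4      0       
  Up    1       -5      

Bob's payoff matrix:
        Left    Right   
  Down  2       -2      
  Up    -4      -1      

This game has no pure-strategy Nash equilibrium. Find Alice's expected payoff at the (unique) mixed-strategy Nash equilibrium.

-2

In a mixed equilibrium Alice is indifferent between Down and Up; this condition fixes q.
  Alice's payoff to Down: q·(-4) + (1−q)·0 = -4q
  Alice's payoff to Up: q·1 + (1−q)·(-5) = 6q - 5
  -4q = 6q - 5  ⇒  -10q = -5  ⇒  q = 1/2.
At equilibrium Alice is indifferent across rows, so Alice's payoff equals the payoff from Down: (1/2)·(-4) + (1/2)·0 = -2.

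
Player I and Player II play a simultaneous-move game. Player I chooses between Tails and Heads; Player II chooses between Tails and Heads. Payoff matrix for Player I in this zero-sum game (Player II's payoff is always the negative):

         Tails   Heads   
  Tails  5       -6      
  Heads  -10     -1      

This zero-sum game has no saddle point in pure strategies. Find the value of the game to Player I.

v = -13/4

In a mixed equilibrium Player I is indifferent between Tails and Heads; this condition fixes q.
  Player I's expected payoff from Tails: q·5 + (1−q)·(-6) = 11q - 6
  Player I's expected payoff from Heads: q·(-10) + (1−q)·(-1) = -9q - 1
  11q - 6 = -9q - 1  ⇒  20q = 5  ⇒  q = 1/4.
The value is Player I's expected payoff against this mix (using Tails): (1/4)·5 + (3/4)·(-6) = -13/4.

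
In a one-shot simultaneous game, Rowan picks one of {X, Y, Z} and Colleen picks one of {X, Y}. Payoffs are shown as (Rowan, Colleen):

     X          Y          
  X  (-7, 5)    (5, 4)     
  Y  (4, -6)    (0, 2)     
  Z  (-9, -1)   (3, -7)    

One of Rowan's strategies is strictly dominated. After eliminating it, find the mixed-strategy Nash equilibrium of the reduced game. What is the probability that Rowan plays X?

Rowan's strategy Z is strictly dominated by X: -7 > -9 and 5 > 3. Eliminate Z.
In a mixed equilibrium Colleen is indifferent between X and Y; this condition fixes p.
  Colleen's payoff from X: p·5 + (1−p)·(-6) = 11p - 6
  Colleen's payoff from Y: p·4 + (1−p)·2 = 2p + 2
  11p - 6 = 2p + 2  ⇒  9p = 8  ⇒  p = 8/9.

p = 8/9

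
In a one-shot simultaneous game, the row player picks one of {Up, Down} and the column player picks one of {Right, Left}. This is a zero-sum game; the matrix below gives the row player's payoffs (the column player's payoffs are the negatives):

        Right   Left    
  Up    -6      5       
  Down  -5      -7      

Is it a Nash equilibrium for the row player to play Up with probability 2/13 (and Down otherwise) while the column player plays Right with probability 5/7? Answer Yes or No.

Given the column player's mix q = 5/7, the row player's payoff from Up is -20/7 but from Down is -39/7. The row player strictly prefers Up, so the row player would not mix.
So the proposed profile is not a Nash equilibrium.

No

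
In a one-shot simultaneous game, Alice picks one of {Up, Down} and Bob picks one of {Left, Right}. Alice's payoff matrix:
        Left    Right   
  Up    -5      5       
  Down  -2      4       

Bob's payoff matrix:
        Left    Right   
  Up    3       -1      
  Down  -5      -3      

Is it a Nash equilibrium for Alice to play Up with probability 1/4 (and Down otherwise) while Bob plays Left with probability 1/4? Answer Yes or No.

Given Alice's mix p = 1/4, Bob's payoff from Left is -3 but from Right is -5/2. Bob strictly prefers Right, so Bob would not mix.
So the proposed profile is not a Nash equilibrium.

No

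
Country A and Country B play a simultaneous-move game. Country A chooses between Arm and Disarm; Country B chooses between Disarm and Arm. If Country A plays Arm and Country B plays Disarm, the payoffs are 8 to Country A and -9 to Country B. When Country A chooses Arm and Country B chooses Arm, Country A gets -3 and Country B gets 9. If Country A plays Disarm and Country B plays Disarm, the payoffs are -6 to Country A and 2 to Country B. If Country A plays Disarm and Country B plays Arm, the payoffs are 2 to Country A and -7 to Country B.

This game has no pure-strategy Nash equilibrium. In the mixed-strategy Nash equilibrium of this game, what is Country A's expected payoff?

For Country A to be willing to mix, Country A must be indifferent between Arm and Disarm, which pins down Country B's mix.
  Country A's payoff from Arm: q·8 + (1−q)·(-3) = 11q - 3
  Country A's payoff from Disarm: q·(-6) + (1−q)·2 = -8q + 2
  11q - 3 = -8q + 2  ⇒  19q = 5  ⇒  q = 5/19.
At equilibrium Country A is indifferent across rows, so Country A's payoff equals the payoff from Arm: (5/19)·8 + (14/19)·(-3) = -2/19.

-2/19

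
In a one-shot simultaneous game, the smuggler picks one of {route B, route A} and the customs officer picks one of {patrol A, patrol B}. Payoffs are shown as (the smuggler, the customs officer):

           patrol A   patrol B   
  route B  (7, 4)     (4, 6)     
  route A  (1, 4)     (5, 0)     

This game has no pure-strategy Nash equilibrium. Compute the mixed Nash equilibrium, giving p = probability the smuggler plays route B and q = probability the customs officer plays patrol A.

The smuggler's mix must leave the customs officer indifferent between patrol A and patrol B.
  the customs officer's payoff to patrol A: p·4 + (1−p)·4 = 4
  the customs officer's payoff to patrol B: p·6 + (1−p)·0 = 6p
  4 = 6p  ⇒  -6p = -4  ⇒  p = 2/3.
In a mixed equilibrium the smuggler is indifferent between route B and route A; this condition fixes q.
  the smuggler's payoff to route B: q·7 + (1−q)·4 = 3q + 4
  the smuggler's payoff to route A: q·1 + (1−q)·5 = -4q + 5
  3q + 4 = -4q + 5  ⇒  7q = 1  ⇒  q = 1/7.

p = 2/3, q = 1/7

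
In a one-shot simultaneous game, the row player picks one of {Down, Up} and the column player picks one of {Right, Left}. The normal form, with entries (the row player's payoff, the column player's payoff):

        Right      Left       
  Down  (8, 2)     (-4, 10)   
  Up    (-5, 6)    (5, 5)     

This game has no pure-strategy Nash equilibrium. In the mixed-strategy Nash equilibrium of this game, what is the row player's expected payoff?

For the row player to be willing to mix, the row player must be indifferent between Down and Up, which pins down the column player's mix.
  the row player's expected payoff from Down: q·8 + (1−q)·(-4) = 12q - 4
  the row player's expected payoff from Up: q·(-5) + (1−q)·5 = -10q + 5
  12q - 4 = -10q + 5  ⇒  22q = 9  ⇒  q = 9/22.
At equilibrium the row player is indifferent across rows, so the row player's payoff equals the payoff from Down: (9/22)·8 + (13/22)·(-4) = 10/11.

10/11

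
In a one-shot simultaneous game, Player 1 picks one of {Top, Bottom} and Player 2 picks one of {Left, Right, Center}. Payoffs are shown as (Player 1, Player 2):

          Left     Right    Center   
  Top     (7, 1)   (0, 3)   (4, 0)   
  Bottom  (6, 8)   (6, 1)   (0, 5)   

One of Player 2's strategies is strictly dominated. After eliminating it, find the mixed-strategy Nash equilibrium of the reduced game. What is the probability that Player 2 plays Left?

Player 2's strategy Center is strictly dominated by Left: 1 > 0 and 8 > 5. Eliminate Center.
Player 2's mix must leave Player 1 indifferent between Top and Bottom.
  Player 1's payoff to Top: q·7 + (1−q)·0 = 7q
  Player 1's payoff to Bottom: q·6 + (1−q)·6 = 6
  7q = 6  ⇒  7q = 6  ⇒  q = 6/7.

q = 6/7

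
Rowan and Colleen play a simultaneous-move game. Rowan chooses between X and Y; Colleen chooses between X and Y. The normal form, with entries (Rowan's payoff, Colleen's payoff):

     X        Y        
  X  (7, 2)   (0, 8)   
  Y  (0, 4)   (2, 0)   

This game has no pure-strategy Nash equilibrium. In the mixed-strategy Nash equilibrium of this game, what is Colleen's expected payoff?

For Colleen to be willing to mix, Colleen must be indifferent between X and Y, which pins down Rowan's mix.
  Colleen's payoff to X: p·2 + (1−p)·4 = -2p + 4
  Colleen's payoff to Y: p·8 + (1−p)·0 = 8p
  -2p + 4 = 8p  ⇒  -10p = -4  ⇒  p = 2/5.
At equilibrium Colleen is indifferent across columns, so Colleen's payoff equals the payoff from X: (2/5)·2 + (3/5)·4 = 16/5.

16/5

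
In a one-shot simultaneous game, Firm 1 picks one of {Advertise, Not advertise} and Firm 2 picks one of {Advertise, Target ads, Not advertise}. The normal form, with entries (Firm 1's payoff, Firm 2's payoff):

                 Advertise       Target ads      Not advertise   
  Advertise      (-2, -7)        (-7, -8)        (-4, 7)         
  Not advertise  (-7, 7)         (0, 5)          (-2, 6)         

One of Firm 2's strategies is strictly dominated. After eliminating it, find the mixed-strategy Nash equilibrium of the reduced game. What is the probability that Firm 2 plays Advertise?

Firm 2's strategy Target ads is strictly dominated by Advertise: -7 > -8 and 7 > 5. Eliminate Target ads.
Firm 1's indifference between Advertise and Not advertise determines Firm 2's mixing probability q:
  Firm 1's payoff to Advertise: q·(-2) + (1−q)·(-4) = 2q - 4
  Firm 1's payoff to Not advertise: q·(-7) + (1−q)·(-2) = -5q - 2
  2q - 4 = -5q - 2  ⇒  7q = 2  ⇒  q = 2/7.

q = 2/7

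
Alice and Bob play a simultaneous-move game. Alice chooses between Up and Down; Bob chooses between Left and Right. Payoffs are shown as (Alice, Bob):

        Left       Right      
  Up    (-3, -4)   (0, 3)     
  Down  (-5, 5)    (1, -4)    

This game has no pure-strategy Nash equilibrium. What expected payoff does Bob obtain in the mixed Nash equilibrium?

Set Bob's expected payoff from Left equal to that from Right:
  Bob's payoff to Left: p·(-4) + (1−p)·5 = -9p + 5
  Bob's payoff to Right: p·3 + (1−p)·(-4) = 7p - 4
  -9p + 5 = 7p - 4  ⇒  -16p = -9  ⇒  p = 9/16.
At equilibrium Bob is indifferent across columns, so Bob's payoff equals the payoff from Left: (9/16)·(-4) + (7/16)·5 = -1/16.

-1/16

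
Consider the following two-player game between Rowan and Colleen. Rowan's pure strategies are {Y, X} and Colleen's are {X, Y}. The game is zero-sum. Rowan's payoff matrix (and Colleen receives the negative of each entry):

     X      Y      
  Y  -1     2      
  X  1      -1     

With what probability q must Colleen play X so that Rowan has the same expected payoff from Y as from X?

q = 3/5

In a mixed equilibrium Rowan is indifferent between Y and X; this condition fixes q.
  Rowan's payoff to Y: q·(-1) + (1−q)·2 = -3q + 2
  Rowan's payoff to X: q·1 + (1−q)·(-1) = 2q - 1
  -3q + 2 = 2q - 1  ⇒  -5q = -3  ⇒  q = 3/5.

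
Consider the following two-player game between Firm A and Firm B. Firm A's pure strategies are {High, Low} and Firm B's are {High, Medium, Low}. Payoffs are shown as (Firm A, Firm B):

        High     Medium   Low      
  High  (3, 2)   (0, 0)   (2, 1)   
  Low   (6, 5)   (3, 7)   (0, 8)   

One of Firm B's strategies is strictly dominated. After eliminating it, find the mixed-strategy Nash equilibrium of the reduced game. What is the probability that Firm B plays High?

q = 2/5

Firm B's strategy Medium is strictly dominated by Low: 1 > 0 and 8 > 7. Eliminate Medium.
Firm B's mix must leave Firm A indifferent between High and Low.
  Firm A's payoff from High: q·3 + (1−q)·2 = q + 2
  Firm A's payoff from Low: q·6 + (1−q)·0 = 6q
  q + 2 = 6q  ⇒  -5q = -2  ⇒  q = 2/5.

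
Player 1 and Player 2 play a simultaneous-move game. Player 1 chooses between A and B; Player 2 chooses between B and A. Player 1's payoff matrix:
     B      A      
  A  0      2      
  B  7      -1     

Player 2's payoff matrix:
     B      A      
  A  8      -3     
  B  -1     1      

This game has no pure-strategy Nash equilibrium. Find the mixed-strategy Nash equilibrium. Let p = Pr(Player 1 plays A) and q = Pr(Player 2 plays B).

In a mixed equilibrium Player 2 is indifferent between B and A; this condition fixes p.
  Player 2's payoff to B: p·8 + (1−p)·(-1) = 9p - 1
  Player 2's payoff to A: p·(-3) + (1−p)·1 = -4p + 1
  9p - 1 = -4p + 1  ⇒  13p = 2  ⇒  p = 2/13.
In a mixed equilibrium Player 1 is indifferent between A and B; this condition fixes q.
  Player 1's expected payoff from A: q·0 + (1−q)·2 = -2q + 2
  Player 1's expected payoff from B: q·7 + (1−q)·(-1) = 8q - 1
  -2q + 2 = 8q - 1  ⇒  -10q = -3  ⇒  q = 3/10.

p = 2/13, q = 3/10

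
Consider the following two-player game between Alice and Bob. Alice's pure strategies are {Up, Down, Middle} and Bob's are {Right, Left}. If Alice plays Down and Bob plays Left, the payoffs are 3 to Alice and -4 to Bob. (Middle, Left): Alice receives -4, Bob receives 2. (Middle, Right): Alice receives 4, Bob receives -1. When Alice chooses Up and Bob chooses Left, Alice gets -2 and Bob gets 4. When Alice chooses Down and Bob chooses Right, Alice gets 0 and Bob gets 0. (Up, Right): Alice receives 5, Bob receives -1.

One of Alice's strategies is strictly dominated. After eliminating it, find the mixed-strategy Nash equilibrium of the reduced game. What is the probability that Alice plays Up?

p = 4/9

Alice's strategy Middle is strictly dominated by Up: 5 > 4 and -2 > -4. Eliminate Middle.
For Bob to be willing to mix, Bob must be indifferent between Right and Left, which pins down Alice's mix.
  Bob's payoff from Right: p·(-1) + (1−p)·0 = -p
  Bob's payoff from Left: p·4 + (1−p)·(-4) = 8p - 4
  -p = 8p - 4  ⇒  -9p = -4  ⇒  p = 4/9.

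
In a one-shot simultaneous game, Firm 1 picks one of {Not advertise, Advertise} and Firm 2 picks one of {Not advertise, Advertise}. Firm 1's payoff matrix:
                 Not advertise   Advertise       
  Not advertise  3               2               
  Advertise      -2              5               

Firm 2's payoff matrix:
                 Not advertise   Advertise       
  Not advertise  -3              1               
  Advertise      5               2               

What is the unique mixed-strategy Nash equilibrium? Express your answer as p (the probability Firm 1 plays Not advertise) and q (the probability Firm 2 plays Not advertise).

p = 3/7, q = 3/8

In a mixed equilibrium Firm 2 is indifferent between Not advertise and Advertise; this condition fixes p.
  Firm 2's expected payoff from Not advertise: p·(-3) + (1−p)·5 = -8p + 5
  Firm 2's expected payoff from Advertise: p·1 + (1−p)·2 = -p + 2
  -8p + 5 = -p + 2  ⇒  -7p = -3  ⇒  p = 3/7.
Firm 2's mix must leave Firm 1 indifferent between Not advertise and Advertise.
  Firm 1's expected payoff from Not advertise: q·3 + (1−q)·2 = q + 2
  Firm 1's expected payoff from Advertise: q·(-2) + (1−q)·5 = -7q + 5
  q + 2 = -7q + 5  ⇒  8q = 3  ⇒  q = 3/8.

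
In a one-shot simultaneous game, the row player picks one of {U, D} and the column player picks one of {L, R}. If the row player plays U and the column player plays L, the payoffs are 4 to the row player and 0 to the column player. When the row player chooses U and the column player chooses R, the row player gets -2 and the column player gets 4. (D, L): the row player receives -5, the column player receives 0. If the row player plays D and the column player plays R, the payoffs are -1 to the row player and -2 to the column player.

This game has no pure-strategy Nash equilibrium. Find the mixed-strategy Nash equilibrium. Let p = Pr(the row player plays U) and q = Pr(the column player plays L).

p = 1/3, q = 1/10

Set the column player's expected payoff from L equal to that from R:
  the column player's payoff to L: p·0 + (1−p)·0 = 0
  the column player's payoff to R: p·4 + (1−p)·(-2) = 6p - 2
  0 = 6p - 2  ⇒  -6p = -2  ⇒  p = 1/3.
Set the row player's expected payoff from U equal to that from D:
  the row player's payoff from U: q·4 + (1−q)·(-2) = 6q - 2
  the row player's payoff from D: q·(-5) + (1−q)·(-1) = -4q - 1
  6q - 2 = -4q - 1  ⇒  10q = 1  ⇒  q = 1/10.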